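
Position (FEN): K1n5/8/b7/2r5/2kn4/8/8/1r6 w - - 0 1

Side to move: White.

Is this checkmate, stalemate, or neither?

White to move; white king on a8.
In check: no.
King squares — a7: attacked by Nc8; b7: attacked by Rb1; b8: attacked by Rb1.
Legal moves for White: none.
Not in check and no legal moves → stalemate.

stalemate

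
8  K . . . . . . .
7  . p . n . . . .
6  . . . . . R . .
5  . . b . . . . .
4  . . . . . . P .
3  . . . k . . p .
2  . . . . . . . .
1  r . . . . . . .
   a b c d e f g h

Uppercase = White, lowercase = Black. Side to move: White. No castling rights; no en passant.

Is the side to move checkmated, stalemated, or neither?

White to move; white king on a8.
In check: yes, from the black rook on a1.
King squares — a7: attacked by Ra1; b7: available; b8: attacked by Nd7.
Legal moves for White: Kxb7, Ra6.
White is in check but has 2 legal moves → neither.

neither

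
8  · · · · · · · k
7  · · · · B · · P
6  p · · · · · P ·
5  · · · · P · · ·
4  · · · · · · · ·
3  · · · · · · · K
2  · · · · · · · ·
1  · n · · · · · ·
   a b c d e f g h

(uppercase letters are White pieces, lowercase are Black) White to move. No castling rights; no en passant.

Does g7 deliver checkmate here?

After g7: black king on h8; in check: yes, from the white pawn on g7.
Black has 2 legal replies: Kxh7, Kxg7.
In check but a legal move exists → not checkmate.

no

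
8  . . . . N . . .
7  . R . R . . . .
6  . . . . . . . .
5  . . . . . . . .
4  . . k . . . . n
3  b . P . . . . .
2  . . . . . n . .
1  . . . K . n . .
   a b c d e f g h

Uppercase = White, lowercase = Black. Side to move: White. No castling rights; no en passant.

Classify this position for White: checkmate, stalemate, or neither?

neither

White to move; white king on d1.
In check: yes, from the black knight on f2.
King squares — c1: attacked by Ba3; e1: available; c2: available; d2: attacked by Nf1; e2: available.
Legal moves for White: Ke2, Kc2, Ke1.
White is in check but has 3 legal moves → neither.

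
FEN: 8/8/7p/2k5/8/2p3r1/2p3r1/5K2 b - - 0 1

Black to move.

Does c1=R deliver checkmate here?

After c1=R: white king on f1; in check: yes, from the black rook on c1.
King squares — e1: attacked by Rc1; g1: attacked by Rc1; e2: attacked by Rg2; f2: attacked by Rg2; g2: attacked by Rg3.
White has no legal moves → checkmate.

yes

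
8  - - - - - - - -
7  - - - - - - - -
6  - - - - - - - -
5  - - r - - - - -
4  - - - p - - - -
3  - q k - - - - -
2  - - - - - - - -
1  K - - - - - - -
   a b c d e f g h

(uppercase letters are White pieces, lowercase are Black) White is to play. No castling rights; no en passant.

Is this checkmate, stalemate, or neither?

stalemate

White to move; white king on a1.
In check: no.
King squares — b1: attacked by Qb3; a2: attacked by Qb3; b2: attacked by Qb3.
Legal moves for White: none.
Not in check and no legal moves → stalemate.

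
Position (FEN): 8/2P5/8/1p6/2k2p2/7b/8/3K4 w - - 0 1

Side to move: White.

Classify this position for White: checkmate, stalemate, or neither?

neither

White to move; white king on d1.
In check: no.
Legal moves for White: Ke2, Kd2, Kc2, Ke1, Kc1, c8=Q+, c8=R+, c8=B, c8=N.
White has 9 legal moves and is not in check → neither.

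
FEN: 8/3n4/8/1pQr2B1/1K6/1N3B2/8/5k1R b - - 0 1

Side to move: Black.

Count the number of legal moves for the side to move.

Black to move; king on f1.
In check: yes, from the white rook on h1.
Legal moves: none.
Count: 0.

0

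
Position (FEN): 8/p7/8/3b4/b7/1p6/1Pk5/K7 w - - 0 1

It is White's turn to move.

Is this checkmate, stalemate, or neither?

White to move; white king on a1.
In check: no.
King squares — b1: attacked by Kc2; a2: attacked by Pb3; b2: own pawn.
Legal moves for White: none.
Not in check and no legal moves → stalemate.

stalemate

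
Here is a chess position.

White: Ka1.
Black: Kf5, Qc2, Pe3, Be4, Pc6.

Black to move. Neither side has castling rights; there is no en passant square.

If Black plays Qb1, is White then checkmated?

After Qb1: white king on a1; in check: yes, from the black queen on b1.
King squares — b1: attacked by Be4; a2: attacked by Qb1; b2: attacked by Qb1.
White has no legal moves → checkmate.

yes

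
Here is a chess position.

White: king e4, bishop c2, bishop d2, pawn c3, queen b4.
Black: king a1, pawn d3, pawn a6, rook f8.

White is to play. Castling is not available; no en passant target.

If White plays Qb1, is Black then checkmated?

yes

After Qb1: black king on a1; in check: yes, from the white queen on b1.
King squares — b1: attacked by Bc2; a2: attacked by Qb1; b2: attacked by Qb1.
Black has no legal moves → checkmate.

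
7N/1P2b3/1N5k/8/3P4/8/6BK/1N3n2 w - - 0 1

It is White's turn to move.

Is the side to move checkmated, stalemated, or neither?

neither

White to move; white king on h2.
In check: yes, from the black knight on f1.
Legal moves for White: Kh3, Kh1, Kg1, Bxf1.
White is in check but has 4 legal moves → neither.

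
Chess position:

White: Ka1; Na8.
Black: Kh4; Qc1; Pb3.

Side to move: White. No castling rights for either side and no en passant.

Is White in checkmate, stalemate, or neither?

checkmate

White to move; white king on a1.
In check: yes, from the black queen on c1.
King squares — b1: attacked by Qc1; a2: attacked by Pb3; b2: attacked by Qc1.
Legal moves for White: none.
In check with no legal moves → checkmate.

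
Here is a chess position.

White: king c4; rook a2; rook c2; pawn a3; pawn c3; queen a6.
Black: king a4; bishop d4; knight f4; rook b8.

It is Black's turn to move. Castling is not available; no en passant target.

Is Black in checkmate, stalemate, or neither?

checkmate

Black to move; black king on a4.
In check: yes, from the white queen on a6.
King squares — a3: attacked by Ra2; b3: attacked by Kc4; b4: attacked by Pa3; a5: attacked by Qa6; b5: attacked by Kc4.
Legal moves for Black: none.
In check with no legal moves → checkmate.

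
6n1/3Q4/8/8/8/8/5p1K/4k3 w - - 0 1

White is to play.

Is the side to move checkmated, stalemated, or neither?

neither

White to move; white king on h2.
In check: no.
Legal moves for White include: Qe8+, Qd8, Qc8, Qh7, Qg7, Qf7, Qe7+, Qc7, Qb7, Qa7, Qe6+, Qd6, Qc6, Qf5, Qd5, Qb5, Qg4, Qd4, ... (list truncated; more exist).
White has legal moves and is not in check → neither.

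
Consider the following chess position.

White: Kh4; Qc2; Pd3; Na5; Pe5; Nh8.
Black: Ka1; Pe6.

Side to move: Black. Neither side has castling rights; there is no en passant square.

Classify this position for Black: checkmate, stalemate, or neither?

stalemate

Black to move; black king on a1.
In check: no.
King squares — b1: attacked by Qc2; a2: attacked by Qc2; b2: attacked by Qc2.
Legal moves for Black: none.
Not in check and no legal moves → stalemate.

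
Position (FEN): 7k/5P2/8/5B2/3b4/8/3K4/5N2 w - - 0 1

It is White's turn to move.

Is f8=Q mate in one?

After f8=Q: black king on h8; in check: yes, from the white queen on f8.
King squares — g7: attacked by Qf8; h7: attacked by Bf5; g8: attacked by Qf8.
Black has no legal moves → checkmate.

yes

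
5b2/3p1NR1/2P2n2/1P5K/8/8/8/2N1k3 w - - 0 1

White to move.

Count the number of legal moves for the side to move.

4

White to move; king on h5.
In check: yes, from the black knight on f6.
Legal moves: Kh6, Kg6, Kg5, Kh4.
Count: 4.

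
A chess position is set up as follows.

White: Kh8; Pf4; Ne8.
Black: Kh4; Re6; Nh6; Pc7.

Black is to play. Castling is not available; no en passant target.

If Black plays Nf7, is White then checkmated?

After Nf7: white king on h8; in check: yes, from the black knight on f7.
White has 3 legal replies: Kg8, Kh7, Kg7.
In check but a legal move exists → not checkmate.

no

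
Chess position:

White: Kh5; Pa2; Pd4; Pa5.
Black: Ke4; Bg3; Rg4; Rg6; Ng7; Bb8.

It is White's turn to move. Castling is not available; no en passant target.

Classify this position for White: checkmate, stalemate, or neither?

checkmate

White to move; white king on h5.
In check: yes, from the black knight on g7.
King squares — g4: attacked by Rg6; h4: attacked by Bg3; g5: attacked by Rg4; g6: attacked by Rg4; h6: attacked by Rg6.
Legal moves for White: none.
In check with no legal moves → checkmate.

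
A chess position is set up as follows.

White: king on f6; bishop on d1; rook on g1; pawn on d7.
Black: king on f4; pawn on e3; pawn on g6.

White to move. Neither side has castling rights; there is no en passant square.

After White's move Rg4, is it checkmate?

yes

After Rg4: black king on f4; in check: yes, from the white rook on g4.
King squares — e3: own pawn; f3: attacked by Bd1; g3: attacked by Rg4; e4: attacked by Rg4; g4: attacked by Bd1; e5: attacked by Kf6; f5: attacked by Kf6; g5: attacked by Rg4.
Black has no legal moves → checkmate.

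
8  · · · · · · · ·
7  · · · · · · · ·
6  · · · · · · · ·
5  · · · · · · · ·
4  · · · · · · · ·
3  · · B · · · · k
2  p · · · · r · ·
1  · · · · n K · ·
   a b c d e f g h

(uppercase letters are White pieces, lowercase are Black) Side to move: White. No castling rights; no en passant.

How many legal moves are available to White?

White to move; king on f1.
In check: yes, from the black rook on f2.
Legal moves: Kxf2, Kg1, Kxe1.
Count: 3.

3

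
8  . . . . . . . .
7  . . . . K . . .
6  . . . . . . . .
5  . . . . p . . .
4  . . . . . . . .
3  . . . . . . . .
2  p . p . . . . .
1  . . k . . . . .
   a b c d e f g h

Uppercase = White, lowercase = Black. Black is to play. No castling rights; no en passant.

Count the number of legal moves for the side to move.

Black to move; king on c1.
In check: no.
Legal moves: Kd2, Kb2, Kd1, Kb1, e4, a1=Q, a1=R, a1=B, a1=N.
Count: 9.

9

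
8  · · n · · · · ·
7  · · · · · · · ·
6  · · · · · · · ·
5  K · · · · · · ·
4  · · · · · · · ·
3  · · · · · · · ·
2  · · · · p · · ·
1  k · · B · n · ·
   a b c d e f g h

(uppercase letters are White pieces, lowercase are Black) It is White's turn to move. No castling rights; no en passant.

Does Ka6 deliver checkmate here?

no

After Ka6: black king on a1; in check: no.
Black is not in check, so this cannot be checkmate.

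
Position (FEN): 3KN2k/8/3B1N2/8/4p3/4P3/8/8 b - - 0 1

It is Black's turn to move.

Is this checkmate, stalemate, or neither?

Black to move; black king on h8.
In check: no.
King squares — g7: attacked by Ne8; h7: attacked by Nf6; g8: attacked by Nf6.
Legal moves for Black: none.
Not in check and no legal moves → stalemate.

stalemate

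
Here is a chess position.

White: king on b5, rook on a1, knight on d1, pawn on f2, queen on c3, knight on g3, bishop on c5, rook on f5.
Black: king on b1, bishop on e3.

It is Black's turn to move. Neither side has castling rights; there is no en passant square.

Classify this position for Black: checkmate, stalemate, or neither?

checkmate

Black to move; black king on b1.
In check: yes, from the white rook on a1.
King squares — a1: attacked by Qc3; c1: attacked by Ra1; a2: attacked by Ra1; b2: attacked by Nd1; c2: attacked by Qc3.
Legal moves for Black: none.
In check with no legal moves → checkmate.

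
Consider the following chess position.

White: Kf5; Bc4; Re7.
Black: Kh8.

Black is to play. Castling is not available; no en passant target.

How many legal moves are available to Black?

0

Black to move; king on h8.
In check: no.
Legal moves: none.
Count: 0.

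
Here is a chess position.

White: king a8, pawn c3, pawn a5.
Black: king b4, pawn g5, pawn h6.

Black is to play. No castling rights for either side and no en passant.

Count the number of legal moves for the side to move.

Black to move; king on b4.
In check: yes, from the white pawn on c3.
Legal moves: Kc5, Kb5, Kxa5, Kc4, Ka4, Kxc3, Kb3, Ka3.
Count: 8.

8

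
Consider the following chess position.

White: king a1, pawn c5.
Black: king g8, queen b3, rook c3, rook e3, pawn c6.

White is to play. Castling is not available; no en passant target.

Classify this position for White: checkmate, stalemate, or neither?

stalemate

White to move; white king on a1.
In check: no.
King squares — b1: attacked by Qb3; a2: attacked by Qb3; b2: attacked by Qb3.
Legal moves for White: none.
Not in check and no legal moves → stalemate.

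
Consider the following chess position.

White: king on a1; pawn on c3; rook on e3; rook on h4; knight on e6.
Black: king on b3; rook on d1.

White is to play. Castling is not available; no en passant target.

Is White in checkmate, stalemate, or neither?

checkmate

White to move; white king on a1.
In check: yes, from the black rook on d1.
King squares — b1: attacked by Rd1; a2: attacked by Kb3; b2: attacked by Kb3.
Legal moves for White: none.
In check with no legal moves → checkmate.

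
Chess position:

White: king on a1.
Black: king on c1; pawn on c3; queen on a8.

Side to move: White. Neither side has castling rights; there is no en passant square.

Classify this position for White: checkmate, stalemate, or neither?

checkmate

White to move; white king on a1.
In check: yes, from the black queen on a8.
King squares — b1: attacked by Kc1; a2: attacked by Qa8; b2: attacked by Kc1.
Legal moves for White: none.
In check with no legal moves → checkmate.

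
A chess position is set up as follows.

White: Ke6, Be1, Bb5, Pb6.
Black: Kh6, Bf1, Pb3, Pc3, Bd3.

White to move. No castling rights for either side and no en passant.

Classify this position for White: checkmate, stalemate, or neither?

neither

White to move; white king on e6.
In check: no.
Legal moves for White include: Kf7, Ke7, Kd7, Kf6, Kd6, Ke5, Kd5, Be8, Bd7, Bc6, Ba6, Bc4, Ba4, Bxd3, Bh4, Bg3, Bxc3, Bf2, ... (list truncated; more exist).
White has legal moves and is not in check → neither.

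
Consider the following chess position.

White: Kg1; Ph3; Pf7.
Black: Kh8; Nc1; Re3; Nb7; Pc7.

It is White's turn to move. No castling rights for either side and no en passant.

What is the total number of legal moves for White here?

10

White to move; king on g1.
In check: no.
Legal moves: Kh2, Kg2, Kf2, Kh1, Kf1, f8=Q+, f8=R+, f8=B, f8=N, h4.
Count: 10.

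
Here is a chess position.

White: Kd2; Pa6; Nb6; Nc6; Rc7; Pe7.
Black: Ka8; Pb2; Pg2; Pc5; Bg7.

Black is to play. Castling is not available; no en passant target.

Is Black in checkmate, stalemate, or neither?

checkmate

Black to move; black king on a8.
In check: yes, from the white knight on b6.
King squares — a7: attacked by Nc6; b7: attacked by Pa6; b8: attacked by Nc6.
Legal moves for Black: none.
In check with no legal moves → checkmate.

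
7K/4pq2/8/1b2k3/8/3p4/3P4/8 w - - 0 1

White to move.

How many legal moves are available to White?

White to move; king on h8.
In check: no.
Legal moves: none.
Count: 0.

0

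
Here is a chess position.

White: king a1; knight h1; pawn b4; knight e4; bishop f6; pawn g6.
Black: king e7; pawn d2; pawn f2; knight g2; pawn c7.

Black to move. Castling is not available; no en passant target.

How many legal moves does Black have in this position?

Black to move; king on e7.
In check: yes, from the white bishop on f6.
Legal moves: Kf8, Ke8, Kd7, Ke6.
Count: 4.

4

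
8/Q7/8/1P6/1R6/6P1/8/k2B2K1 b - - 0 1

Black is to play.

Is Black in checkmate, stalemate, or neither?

checkmate

Black to move; black king on a1.
In check: yes, from the white queen on a7.
King squares — b1: attacked by Rb4; a2: attacked by Qa7; b2: attacked by Rb4.
Legal moves for Black: none.
In check with no legal moves → checkmate.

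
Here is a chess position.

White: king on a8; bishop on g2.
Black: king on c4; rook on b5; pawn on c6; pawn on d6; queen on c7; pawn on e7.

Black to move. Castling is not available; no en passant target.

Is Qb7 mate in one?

After Qb7: white king on a8; in check: yes, from the black queen on b7.
King squares — a7: attacked by Qb7; b7: attacked by Rb5; b8: attacked by Qb7.
White has no legal moves → checkmate.

yes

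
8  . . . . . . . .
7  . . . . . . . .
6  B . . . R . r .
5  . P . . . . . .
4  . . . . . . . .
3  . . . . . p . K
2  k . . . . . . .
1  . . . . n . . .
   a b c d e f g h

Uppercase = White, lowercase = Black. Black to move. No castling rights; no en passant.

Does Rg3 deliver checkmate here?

no

After Rg3: white king on h3; in check: yes, from the black rook on g3.
White has 3 legal replies: Kh4, Kxg3, Kh2.
In check but a legal move exists → not checkmate.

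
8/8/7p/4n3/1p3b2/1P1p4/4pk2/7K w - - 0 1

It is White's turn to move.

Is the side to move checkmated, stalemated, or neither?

White to move; white king on h1.
In check: no.
King squares — g1: attacked by Kf2; g2: attacked by Kf2; h2: attacked by Bf4.
Legal moves for White: none.
Not in check and no legal moves → stalemate.

stalemate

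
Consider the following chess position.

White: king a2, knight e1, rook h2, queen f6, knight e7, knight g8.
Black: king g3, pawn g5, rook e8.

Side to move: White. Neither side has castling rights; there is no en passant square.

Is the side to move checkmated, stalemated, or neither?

neither

White to move; white king on a2.
In check: no.
Legal moves for White include: Nh6, Nc8, Ng6, Nc6, Nf5+, Nd5, Qh8, Qf8, Qg7, Qf7, Qh6, Qg6, Qe6, Qd6+, Qc6, Qb6, Qa6, Qxg5+, ... (list truncated; more exist).
White has legal moves and is not in check → neither.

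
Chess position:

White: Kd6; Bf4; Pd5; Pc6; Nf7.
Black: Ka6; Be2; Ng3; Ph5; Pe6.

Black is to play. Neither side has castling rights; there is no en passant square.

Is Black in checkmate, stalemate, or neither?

Black to move; black king on a6.
In check: no.
Legal moves for Black: Ka7, Kb6, Kb5, Ka5, Nf5+, Ne4+, Nh1, Nf1, Bb5, Bg4, Bc4, Bf3, Bd3, Bf1, Bd1, exd5, e5, h4.
Black has 18 legal moves and is not in check → neither.

neither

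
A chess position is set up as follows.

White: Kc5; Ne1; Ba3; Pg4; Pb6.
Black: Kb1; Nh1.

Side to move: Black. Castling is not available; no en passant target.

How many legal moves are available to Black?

4

Black to move; king on b1.
In check: no.
Legal moves: Ng3, Nf2, Ka2, Ka1.
Count: 4.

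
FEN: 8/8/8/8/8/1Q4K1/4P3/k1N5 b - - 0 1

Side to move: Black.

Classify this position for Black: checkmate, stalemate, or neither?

Black to move; black king on a1.
In check: no.
King squares — b1: attacked by Qb3; a2: attacked by Nc1; b2: attacked by Qb3.
Legal moves for Black: none.
Not in check and no legal moves → stalemate.

stalemate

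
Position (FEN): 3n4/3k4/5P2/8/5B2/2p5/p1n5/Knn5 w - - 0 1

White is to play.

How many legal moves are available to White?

0

White to move; king on a1.
In check: yes, from the black knight on c2.
Legal moves: none.
Count: 0.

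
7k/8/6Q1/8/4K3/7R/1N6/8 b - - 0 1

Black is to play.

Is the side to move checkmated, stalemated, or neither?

checkmate

Black to move; black king on h8.
In check: yes, from the white rook on h3.
King squares — g7: attacked by Qg6; h7: attacked by Rh3; g8: attacked by Qg6.
Legal moves for Black: none.
In check with no legal moves → checkmate.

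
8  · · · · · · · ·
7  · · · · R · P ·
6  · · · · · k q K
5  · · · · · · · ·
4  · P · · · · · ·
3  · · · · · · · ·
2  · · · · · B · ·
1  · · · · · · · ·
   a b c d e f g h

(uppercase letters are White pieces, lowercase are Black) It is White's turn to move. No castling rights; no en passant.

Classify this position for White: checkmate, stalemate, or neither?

White to move; white king on h6.
In check: yes, from the black queen on g6.
King squares — g5: attacked by Kf6; h5: attacked by Qg6; g6: attacked by Kf6; g7: own pawn; h7: attacked by Qg6.
Legal moves for White: none.
In check with no legal moves → checkmate.

checkmate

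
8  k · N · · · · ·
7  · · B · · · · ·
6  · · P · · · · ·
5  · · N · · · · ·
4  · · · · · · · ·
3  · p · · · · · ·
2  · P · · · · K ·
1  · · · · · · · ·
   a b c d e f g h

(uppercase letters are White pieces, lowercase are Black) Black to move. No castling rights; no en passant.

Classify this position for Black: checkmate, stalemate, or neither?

Black to move; black king on a8.
In check: no.
King squares — a7: attacked by Nc8; b7: attacked by Nc5; b8: attacked by Bc7.
Legal moves for Black: none.
Not in check and no legal moves → stalemate.

stalemate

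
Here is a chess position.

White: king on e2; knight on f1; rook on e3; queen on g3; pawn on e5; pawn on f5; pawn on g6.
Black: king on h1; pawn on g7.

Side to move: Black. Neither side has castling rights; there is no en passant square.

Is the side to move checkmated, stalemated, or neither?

stalemate

Black to move; black king on h1.
In check: no.
King squares — g1: attacked by Qg3; g2: attacked by Qg3; h2: attacked by Nf1.
Legal moves for Black: none.
Not in check and no legal moves → stalemate.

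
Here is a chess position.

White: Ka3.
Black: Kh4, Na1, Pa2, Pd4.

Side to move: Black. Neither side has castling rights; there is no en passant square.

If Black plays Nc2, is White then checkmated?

no

After Nc2: white king on a3; in check: yes, from the black knight on c2.
White has 4 legal replies: Ka4, Kb3, Kb2, Kxa2.
In check but a legal move exists → not checkmate.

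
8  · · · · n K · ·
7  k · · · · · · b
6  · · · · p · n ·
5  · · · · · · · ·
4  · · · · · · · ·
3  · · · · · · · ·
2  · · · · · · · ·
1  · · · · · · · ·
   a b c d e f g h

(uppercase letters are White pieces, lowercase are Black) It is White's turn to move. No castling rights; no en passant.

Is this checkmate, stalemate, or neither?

neither

White to move; white king on f8.
In check: yes, from the black knight on g6.
King squares — e7: attacked by Ng6; f7: available; g7: attacked by Ne8; e8: available; g8: attacked by Bh7.
Legal moves for White: Kxe8, Kf7.
White is in check but has 2 legal moves → neither.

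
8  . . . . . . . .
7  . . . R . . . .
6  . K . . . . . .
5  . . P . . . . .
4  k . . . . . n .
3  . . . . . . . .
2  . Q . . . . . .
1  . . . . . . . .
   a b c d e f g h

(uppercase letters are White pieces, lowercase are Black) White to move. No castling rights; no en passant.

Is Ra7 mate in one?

After Ra7: black king on a4; in check: yes, from the white rook on a7.
King squares — a3: attacked by Qb2; b3: attacked by Qb2; b4: attacked by Qb2; a5: attacked by Kb6; b5: attacked by Qb2.
Black has no legal moves → checkmate.

yes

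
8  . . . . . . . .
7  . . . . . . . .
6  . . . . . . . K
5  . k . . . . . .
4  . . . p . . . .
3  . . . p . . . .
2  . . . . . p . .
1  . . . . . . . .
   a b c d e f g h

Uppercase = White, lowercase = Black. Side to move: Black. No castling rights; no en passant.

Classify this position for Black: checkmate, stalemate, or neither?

neither

Black to move; black king on b5.
In check: no.
Legal moves for Black: Kc6, Kb6, Ka6, Kc5, Ka5, Kc4, Kb4, Ka4, d2, f1=Q, f1=R, f1=B, f1=N.
Black has 13 legal moves and is not in check → neither.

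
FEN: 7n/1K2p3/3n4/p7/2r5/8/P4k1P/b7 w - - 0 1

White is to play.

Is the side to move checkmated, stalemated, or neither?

White to move; white king on b7.
In check: yes, from the black knight on d6.
King squares — a6: available; b6: available; c6: attacked by Rc4; a7: available; c7: attacked by Rc4; a8: available; b8: available; c8: attacked by Rc4.
Legal moves for White: Kb8, Ka8, Ka7, Kb6, Ka6.
White is in check but has 5 legal moves → neither.

neither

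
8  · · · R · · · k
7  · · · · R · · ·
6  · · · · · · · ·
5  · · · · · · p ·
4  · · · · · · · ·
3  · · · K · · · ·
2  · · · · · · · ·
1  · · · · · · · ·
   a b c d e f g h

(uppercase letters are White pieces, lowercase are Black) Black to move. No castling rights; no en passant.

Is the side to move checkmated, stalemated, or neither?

checkmate

Black to move; black king on h8.
In check: yes, from the white rook on d8.
King squares — g7: attacked by Re7; h7: attacked by Re7; g8: attacked by Rd8.
Legal moves for Black: none.
In check with no legal moves → checkmate.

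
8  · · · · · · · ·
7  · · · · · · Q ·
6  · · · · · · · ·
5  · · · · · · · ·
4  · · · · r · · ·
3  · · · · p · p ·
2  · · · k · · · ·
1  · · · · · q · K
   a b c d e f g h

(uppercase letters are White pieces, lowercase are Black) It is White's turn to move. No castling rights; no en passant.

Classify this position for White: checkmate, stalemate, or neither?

checkmate

White to move; white king on h1.
In check: yes, from the black queen on f1.
King squares — g1: attacked by Qf1; g2: attacked by Qf1; h2: attacked by Pg3.
Legal moves for White: none.
In check with no legal moves → checkmate.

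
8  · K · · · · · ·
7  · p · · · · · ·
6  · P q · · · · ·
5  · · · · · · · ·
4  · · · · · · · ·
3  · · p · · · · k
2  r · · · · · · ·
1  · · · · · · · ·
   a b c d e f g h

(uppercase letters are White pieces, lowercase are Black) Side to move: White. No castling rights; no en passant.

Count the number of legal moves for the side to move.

White to move; king on b8.
In check: no.
Legal moves: none.
Count: 0.

0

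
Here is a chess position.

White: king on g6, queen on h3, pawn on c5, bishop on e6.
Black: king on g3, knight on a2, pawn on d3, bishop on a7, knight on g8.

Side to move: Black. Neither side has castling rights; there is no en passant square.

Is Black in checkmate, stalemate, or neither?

neither

Black to move; black king on g3.
In check: yes, from the white queen on h3.
Legal moves for Black: Kf4, Kf2.
Black is in check but has 2 legal moves → neither.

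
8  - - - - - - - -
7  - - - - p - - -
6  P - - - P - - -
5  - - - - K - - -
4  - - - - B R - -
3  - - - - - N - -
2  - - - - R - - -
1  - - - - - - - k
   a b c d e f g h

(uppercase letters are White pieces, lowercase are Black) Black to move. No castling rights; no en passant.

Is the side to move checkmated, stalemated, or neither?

stalemate

Black to move; black king on h1.
In check: no.
King squares — g1: attacked by Nf3; g2: attacked by Re2; h2: attacked by Re2.
Legal moves for Black: none.
Not in check and no legal moves → stalemate.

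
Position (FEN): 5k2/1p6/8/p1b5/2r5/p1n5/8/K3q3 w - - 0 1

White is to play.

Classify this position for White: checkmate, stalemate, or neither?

checkmate

White to move; white king on a1.
In check: yes, from the black queen on e1.
King squares — b1: attacked by Qe1; a2: attacked by Nc3; b2: attacked by Pa3.
Legal moves for White: none.
In check with no legal moves → checkmate.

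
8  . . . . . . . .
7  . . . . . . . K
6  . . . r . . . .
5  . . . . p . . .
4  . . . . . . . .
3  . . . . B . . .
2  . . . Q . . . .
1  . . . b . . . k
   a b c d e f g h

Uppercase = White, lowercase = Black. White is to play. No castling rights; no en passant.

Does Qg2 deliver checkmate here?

no

After Qg2: black king on h1; in check: yes, from the white queen on g2.
Black has 1 legal reply: Kxg2.
In check but a legal move exists → not checkmate.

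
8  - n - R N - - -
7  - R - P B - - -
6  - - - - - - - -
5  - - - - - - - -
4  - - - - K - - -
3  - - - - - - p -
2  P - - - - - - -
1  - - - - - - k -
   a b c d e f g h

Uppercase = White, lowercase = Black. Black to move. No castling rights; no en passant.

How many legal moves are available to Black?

9

Black to move; king on g1.
In check: no.
Legal moves: Nxd7, Nc6, Na6, Kh2, Kg2, Kf2, Kh1, Kf1, g2.
Count: 9.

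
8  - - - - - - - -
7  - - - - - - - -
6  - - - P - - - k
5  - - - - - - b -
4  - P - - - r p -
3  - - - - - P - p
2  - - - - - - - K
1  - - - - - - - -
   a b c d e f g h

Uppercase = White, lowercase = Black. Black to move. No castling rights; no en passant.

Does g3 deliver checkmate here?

After g3: white king on h2; in check: yes, from the black pawn on g3.
White has 4 legal replies: Kxh3, Kxg3, Kh1, Kg1.
In check but a legal move exists → not checkmate.

no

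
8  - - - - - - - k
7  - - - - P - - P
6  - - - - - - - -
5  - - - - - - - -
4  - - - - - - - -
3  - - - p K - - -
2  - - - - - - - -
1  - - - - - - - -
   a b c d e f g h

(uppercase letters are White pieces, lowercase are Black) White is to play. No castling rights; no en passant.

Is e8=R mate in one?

After e8=R: black king on h8; in check: yes, from the white rook on e8.
Black has 2 legal replies: Kxh7, Kg7.
In check but a legal move exists → not checkmate.

no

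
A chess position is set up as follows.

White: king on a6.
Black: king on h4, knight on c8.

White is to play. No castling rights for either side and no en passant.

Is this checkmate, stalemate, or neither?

White to move; white king on a6.
In check: no.
Legal moves for White: Kb7, Kb5, Ka5.
White has 3 legal moves and is not in check → neither.

neither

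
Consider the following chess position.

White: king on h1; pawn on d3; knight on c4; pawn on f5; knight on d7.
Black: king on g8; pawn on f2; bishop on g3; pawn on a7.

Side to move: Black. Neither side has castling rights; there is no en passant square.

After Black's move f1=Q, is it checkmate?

yes

After f1=Q: white king on h1; in check: yes, from the black queen on f1.
King squares — g1: attacked by Qf1; g2: attacked by Qf1; h2: attacked by Bg3.
White has no legal moves → checkmate.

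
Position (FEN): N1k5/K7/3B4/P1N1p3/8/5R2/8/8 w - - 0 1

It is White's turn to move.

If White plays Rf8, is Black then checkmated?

After Rf8: black king on c8; in check: yes, from the white rook on f8.
King squares — b7: attacked by Nc5; c7: attacked by Bd6; d7: attacked by Nc5; b8: attacked by Bd6; d8: attacked by Rf8.
Black has no legal moves → checkmate.

yes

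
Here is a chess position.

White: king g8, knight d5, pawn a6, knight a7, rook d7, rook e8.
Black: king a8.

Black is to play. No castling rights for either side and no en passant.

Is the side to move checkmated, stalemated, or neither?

Black to move; black king on a8.
In check: yes, from the white rook on e8.
King squares — a7: attacked by Rd7; b7: attacked by Pa6; b8: attacked by Re8.
Legal moves for Black: none.
In check with no legal moves → checkmate.

checkmate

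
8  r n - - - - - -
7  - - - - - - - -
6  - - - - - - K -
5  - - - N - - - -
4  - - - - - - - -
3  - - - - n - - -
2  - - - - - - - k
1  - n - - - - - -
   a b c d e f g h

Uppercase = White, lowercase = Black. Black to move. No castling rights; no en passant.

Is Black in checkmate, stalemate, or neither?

Black to move; black king on h2.
In check: no.
Legal moves for Black include: Nd7, Nc6, Na6, Ra7, Ra6+, Ra5, Ra4, Ra3, Ra2, Ra1, Nf5, Nxd5, Ng4, Nc4, Ng2, Nc2, Nf1, Nd1, ... (list truncated; more exist).
Black has legal moves and is not in check → neither.

neither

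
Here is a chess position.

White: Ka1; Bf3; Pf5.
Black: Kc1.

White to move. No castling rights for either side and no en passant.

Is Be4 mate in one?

no

After Be4: black king on c1; in check: no.
Black is not in check, so this cannot be checkmate.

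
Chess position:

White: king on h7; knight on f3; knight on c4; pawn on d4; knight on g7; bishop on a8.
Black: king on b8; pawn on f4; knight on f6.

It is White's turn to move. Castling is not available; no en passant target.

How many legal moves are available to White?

White to move; king on h7.
In check: yes, from the black knight on f6.
Legal moves: Kh8, Kh6, Kg6.
Count: 3.

3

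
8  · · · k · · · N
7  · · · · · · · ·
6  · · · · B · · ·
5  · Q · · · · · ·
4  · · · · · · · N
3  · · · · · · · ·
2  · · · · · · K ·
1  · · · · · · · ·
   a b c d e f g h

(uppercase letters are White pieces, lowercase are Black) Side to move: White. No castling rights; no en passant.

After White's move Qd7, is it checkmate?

After Qd7: black king on d8; in check: yes, from the white queen on d7.
King squares — c7: attacked by Qd7; d7: attacked by Be6; e7: attacked by Qd7; c8: attacked by Qd7; e8: attacked by Qd7.
Black has no legal moves → checkmate.

yes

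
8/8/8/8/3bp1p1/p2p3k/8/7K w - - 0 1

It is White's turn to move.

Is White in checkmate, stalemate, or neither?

White to move; white king on h1.
In check: no.
King squares — g1: attacked by Bd4; g2: attacked by Kh3; h2: attacked by Kh3.
Legal moves for White: none.
Not in check and no legal moves → stalemate.

stalemate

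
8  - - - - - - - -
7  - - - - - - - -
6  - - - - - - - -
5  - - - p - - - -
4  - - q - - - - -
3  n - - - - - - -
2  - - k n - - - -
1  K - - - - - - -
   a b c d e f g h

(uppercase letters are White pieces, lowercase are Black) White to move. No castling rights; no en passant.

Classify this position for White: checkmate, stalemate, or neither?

stalemate

White to move; white king on a1.
In check: no.
King squares — b1: attacked by Kc2; a2: attacked by Qc4; b2: attacked by Kc2.
Legal moves for White: none.
Not in check and no legal moves → stalemate.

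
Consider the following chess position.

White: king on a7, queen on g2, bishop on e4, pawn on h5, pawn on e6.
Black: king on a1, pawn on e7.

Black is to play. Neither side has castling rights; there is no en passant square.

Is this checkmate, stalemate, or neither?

Black to move; black king on a1.
In check: no.
King squares — b1: attacked by Be4; a2: attacked by Qg2; b2: attacked by Qg2.
Legal moves for Black: none.
Not in check and no legal moves → stalemate.

stalemate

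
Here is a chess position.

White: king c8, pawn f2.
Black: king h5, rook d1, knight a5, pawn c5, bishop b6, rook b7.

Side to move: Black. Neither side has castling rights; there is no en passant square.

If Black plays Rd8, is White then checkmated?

After Rd8: white king on c8; in check: yes, from the black rook on d8.
King squares — b7: attacked by Na5; c7: attacked by Bb6; d7: attacked by Rb7; b8: attacked by Rb7; d8: attacked by Bb6.
White has no legal moves → checkmate.

yes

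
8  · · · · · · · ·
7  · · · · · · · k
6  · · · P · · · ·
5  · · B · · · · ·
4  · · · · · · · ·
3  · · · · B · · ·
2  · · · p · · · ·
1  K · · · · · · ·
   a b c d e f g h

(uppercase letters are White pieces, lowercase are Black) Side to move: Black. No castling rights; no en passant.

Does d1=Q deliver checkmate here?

After d1=Q: white king on a1; in check: yes, from the black queen on d1.
White has 3 legal replies: Kb2, Ka2, Bc1.
In check but a legal move exists → not checkmate.

no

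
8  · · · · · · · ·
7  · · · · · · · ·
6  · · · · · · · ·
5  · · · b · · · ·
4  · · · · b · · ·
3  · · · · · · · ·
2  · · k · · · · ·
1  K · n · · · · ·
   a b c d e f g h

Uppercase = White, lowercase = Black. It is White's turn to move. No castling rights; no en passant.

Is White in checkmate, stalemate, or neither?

stalemate

White to move; white king on a1.
In check: no.
King squares — b1: attacked by Kc2; a2: attacked by Nc1; b2: attacked by Kc2.
Legal moves for White: none.
Not in check and no legal moves → stalemate.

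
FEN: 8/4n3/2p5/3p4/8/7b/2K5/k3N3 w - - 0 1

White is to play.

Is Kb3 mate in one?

After Kb3: black king on a1; in check: no.
Black is not in check, so this cannot be checkmate.

no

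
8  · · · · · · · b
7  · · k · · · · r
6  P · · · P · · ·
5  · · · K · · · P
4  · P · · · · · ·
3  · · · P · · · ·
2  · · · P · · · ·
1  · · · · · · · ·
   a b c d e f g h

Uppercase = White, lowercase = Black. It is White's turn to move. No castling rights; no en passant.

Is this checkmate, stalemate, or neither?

White to move; white king on d5.
In check: no.
Legal moves for White: Kc5, Ke4, Kc4, e7, a7, h6, b5, d4.
White has 8 legal moves and is not in check → neither.

neither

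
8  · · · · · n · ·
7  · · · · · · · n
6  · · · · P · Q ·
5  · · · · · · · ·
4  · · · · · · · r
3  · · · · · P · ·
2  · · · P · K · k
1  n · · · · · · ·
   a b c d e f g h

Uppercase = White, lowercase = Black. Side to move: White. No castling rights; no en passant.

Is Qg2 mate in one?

After Qg2: black king on h2; in check: yes, from the white queen on g2.
King squares — g1: attacked by Kf2; h1: attacked by Qg2; g2: attacked by Kf2; g3: attacked by Kf2; h3: attacked by Qg2.
Black has no legal moves → checkmate.

yes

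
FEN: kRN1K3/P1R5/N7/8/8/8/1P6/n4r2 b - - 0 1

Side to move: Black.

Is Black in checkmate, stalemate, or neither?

checkmate

Black to move; black king on a8.
In check: yes, from the white rook on b8.
King squares — a7: attacked by Rc7; b7: attacked by Rc7; b8: attacked by Na6.
Legal moves for Black: none.
In check with no legal moves → checkmate.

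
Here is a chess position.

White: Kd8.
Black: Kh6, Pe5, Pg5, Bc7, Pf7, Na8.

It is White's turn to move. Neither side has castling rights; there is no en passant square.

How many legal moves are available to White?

4

White to move; king on d8.
In check: yes, from the black bishop on c7.
Legal moves: Ke8, Kc8, Ke7, Kd7.
Count: 4.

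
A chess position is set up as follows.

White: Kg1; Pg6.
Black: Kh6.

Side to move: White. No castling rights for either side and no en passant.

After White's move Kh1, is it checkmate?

no

After Kh1: black king on h6; in check: no.
Black is not in check, so this cannot be checkmate.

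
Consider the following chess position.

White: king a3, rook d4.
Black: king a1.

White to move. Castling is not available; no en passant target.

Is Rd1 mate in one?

After Rd1: black king on a1; in check: yes, from the white rook on d1.
King squares — b1: attacked by Rd1; a2: attacked by Ka3; b2: attacked by Ka3.
Black has no legal moves → checkmate.

yes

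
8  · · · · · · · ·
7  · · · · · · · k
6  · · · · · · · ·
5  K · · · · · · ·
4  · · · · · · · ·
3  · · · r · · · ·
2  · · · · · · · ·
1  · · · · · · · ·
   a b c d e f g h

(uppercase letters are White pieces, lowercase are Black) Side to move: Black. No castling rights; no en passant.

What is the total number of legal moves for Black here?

19

Black to move; king on h7.
In check: no.
Legal moves: Kh8, Kg8, Kg7, Kh6, Kg6, Rd8, Rd7, Rd6, Rd5+, Rd4, Rh3, Rg3, Rf3, Re3, Rc3, Rb3, Ra3+, Rd2, Rd1.
Count: 19.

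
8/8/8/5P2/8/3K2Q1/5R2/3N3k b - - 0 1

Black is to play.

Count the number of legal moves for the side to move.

0

Black to move; king on h1.
In check: no.
Legal moves: none.
Count: 0.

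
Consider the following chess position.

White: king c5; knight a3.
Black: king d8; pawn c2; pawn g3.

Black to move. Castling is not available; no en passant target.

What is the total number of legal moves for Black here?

Black to move; king on d8.
In check: no.
Legal moves: Ke8, Kc8, Ke7, Kd7, Kc7, g2, c1=Q+, c1=R+, c1=B, c1=N.
Count: 10.

10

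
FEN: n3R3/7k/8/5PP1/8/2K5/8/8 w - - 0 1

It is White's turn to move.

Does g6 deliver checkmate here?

After g6: black king on h7; in check: yes, from the white pawn on g6.
Black has 2 legal replies: Kg7, Kh6.
In check but a legal move exists → not checkmate.

no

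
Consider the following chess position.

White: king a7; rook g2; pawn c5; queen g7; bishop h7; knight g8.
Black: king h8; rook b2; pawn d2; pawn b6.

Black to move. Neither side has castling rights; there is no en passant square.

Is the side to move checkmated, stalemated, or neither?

checkmate

Black to move; black king on h8.
In check: yes, from the white queen on g7.
King squares — g7: attacked by Rg2; h7: attacked by Qg7; g8: attacked by Qg7.
Legal moves for Black: none.
In check with no legal moves → checkmate.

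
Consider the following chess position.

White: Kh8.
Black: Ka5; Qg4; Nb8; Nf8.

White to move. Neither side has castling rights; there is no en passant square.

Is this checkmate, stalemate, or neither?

stalemate

White to move; white king on h8.
In check: no.
King squares — g7: attacked by Qg4; h7: attacked by Nf8; g8: attacked by Qg4.
Legal moves for White: none.
Not in check and no legal moves → stalemate.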